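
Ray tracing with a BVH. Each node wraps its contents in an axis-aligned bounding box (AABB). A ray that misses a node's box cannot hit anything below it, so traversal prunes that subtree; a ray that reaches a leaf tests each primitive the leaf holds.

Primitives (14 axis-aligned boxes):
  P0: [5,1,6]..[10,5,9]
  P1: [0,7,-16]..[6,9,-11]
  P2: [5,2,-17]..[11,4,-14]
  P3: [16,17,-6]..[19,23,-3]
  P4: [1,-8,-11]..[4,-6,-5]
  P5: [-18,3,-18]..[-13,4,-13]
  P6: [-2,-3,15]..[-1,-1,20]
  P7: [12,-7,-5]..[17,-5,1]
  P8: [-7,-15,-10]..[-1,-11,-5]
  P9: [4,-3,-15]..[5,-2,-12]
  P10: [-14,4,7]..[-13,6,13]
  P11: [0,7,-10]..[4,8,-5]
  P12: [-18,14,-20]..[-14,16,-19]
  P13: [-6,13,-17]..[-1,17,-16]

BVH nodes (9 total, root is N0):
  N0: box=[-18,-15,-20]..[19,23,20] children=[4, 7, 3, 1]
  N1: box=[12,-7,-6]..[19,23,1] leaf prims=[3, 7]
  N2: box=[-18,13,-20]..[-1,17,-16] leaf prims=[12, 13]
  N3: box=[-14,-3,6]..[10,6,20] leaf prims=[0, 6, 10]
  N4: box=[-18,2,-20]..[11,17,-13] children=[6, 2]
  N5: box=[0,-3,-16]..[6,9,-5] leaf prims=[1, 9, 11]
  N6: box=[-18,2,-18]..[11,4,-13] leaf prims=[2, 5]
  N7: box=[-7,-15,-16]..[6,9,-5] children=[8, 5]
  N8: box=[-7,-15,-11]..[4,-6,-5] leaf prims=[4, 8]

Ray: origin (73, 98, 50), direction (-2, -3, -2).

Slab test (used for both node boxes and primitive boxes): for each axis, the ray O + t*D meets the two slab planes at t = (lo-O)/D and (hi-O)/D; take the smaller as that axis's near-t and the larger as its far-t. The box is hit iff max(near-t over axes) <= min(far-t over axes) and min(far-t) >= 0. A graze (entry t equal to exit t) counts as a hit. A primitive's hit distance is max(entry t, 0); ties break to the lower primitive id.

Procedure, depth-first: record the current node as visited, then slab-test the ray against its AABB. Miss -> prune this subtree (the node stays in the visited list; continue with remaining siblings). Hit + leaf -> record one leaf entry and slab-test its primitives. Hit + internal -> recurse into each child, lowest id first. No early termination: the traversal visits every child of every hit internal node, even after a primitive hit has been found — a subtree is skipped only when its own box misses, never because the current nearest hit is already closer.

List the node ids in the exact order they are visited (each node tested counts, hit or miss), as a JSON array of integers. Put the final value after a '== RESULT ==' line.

Traverse from the root:
N0 x:[27,91/2] y:[25,113/3] z:[15,35] -> hit [27,35], descend [1, 3, 4, 7]
  N1 x:[27,61/2] y:[25,35] z:[49/2,28] -> hit [27,28] leaf, test {P3@t=27, P7(miss)}
  N3 x:[63/2,87/2] y:[92/3,101/3] z:[15,22] -> miss, prune
  N4 x:[31,91/2] y:[27,32] z:[63/2,35] -> hit [63/2,32], descend [2, 6]
    N2 x:[37,91/2] y:[27,85/3] z:[33,35] -> miss, prune
    N6 x:[31,91/2] y:[94/3,32] z:[63/2,34] -> hit [63/2,32] leaf, test {P2@t=32, P5(miss)}
  N7 x:[67/2,40] y:[89/3,113/3] z:[55/2,33] -> miss, prune

Visited [0, 1, 3, 4, 2, 6, 7]. Tests: 7 box, 2 leaf. Nearest: P3.

== RESULT ==
[0, 1, 3, 4, 2, 6, 7]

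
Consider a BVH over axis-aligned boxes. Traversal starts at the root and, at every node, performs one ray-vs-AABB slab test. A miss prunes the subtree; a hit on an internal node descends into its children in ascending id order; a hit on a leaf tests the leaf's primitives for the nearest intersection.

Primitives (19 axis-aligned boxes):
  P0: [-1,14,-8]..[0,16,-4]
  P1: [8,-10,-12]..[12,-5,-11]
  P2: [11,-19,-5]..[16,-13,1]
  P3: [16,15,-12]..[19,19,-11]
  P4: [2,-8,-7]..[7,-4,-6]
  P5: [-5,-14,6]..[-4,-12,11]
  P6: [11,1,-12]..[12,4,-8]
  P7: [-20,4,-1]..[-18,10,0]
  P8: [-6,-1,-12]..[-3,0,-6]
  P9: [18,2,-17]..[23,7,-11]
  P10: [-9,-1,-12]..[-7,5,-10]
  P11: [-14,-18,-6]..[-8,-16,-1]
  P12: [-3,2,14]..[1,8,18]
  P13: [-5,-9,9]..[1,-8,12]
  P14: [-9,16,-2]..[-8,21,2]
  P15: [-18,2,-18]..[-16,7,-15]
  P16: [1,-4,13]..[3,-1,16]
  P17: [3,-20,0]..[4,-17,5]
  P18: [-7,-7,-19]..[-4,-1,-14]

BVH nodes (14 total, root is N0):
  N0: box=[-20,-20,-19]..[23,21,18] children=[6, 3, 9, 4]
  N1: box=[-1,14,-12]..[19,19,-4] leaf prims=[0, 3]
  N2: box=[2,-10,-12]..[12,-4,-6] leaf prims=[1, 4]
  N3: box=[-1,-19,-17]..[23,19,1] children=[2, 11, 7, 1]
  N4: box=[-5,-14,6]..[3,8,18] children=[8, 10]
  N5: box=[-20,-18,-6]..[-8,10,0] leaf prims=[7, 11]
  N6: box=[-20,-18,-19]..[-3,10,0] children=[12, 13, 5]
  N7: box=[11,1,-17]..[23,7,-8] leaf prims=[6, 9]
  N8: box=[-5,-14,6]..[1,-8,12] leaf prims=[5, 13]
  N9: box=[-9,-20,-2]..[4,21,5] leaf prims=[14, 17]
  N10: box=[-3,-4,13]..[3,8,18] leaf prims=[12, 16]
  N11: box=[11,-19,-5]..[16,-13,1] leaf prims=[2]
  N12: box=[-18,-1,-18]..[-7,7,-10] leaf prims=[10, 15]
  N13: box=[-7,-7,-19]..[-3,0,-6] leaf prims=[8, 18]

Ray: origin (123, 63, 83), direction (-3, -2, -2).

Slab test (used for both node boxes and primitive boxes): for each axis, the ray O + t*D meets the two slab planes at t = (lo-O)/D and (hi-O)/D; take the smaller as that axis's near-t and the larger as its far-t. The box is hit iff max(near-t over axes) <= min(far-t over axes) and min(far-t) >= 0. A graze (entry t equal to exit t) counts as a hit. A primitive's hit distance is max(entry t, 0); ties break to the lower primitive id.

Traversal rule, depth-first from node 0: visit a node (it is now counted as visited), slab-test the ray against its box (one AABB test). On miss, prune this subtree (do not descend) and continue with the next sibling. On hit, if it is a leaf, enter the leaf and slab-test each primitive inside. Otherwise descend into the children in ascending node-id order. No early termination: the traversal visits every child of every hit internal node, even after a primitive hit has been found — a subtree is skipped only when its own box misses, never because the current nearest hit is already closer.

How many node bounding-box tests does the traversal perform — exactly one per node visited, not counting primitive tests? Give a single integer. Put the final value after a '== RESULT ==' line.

Trace the traversal:
N0 x:[100/3,143/3] y:[21,83/2] z:[65/2,51] -> hit [100/3,83/2], descend [3, 4, 6, 9]
  N3 x:[100/3,124/3] y:[22,41] z:[41,50] -> hit [41,41], descend [1, 2, 7, 11]
    N1 x:[104/3,124/3] y:[22,49/2] z:[87/2,95/2] -> miss, prune
    N2 x:[37,121/3] y:[67/2,73/2] z:[89/2,95/2] -> miss, prune
    N7 x:[100/3,112/3] y:[28,31] z:[91/2,50] -> miss, prune
    N11 x:[107/3,112/3] y:[38,41] z:[41,44] -> miss, prune
  N4 x:[40,128/3] y:[55/2,77/2] z:[65/2,77/2] -> miss, prune
  N6 x:[42,143/3] y:[53/2,81/2] z:[83/2,51] -> miss, prune
  N9 x:[119/3,44] y:[21,83/2] z:[39,85/2] -> hit [119/3,83/2] leaf, test {P14(miss), P17@t=40}

9 AABB tests over nodes [0, 3, 1, 2, 7, 11, 4, 6, 9]; 1 leaf entered; closest P17.

== RESULT ==
9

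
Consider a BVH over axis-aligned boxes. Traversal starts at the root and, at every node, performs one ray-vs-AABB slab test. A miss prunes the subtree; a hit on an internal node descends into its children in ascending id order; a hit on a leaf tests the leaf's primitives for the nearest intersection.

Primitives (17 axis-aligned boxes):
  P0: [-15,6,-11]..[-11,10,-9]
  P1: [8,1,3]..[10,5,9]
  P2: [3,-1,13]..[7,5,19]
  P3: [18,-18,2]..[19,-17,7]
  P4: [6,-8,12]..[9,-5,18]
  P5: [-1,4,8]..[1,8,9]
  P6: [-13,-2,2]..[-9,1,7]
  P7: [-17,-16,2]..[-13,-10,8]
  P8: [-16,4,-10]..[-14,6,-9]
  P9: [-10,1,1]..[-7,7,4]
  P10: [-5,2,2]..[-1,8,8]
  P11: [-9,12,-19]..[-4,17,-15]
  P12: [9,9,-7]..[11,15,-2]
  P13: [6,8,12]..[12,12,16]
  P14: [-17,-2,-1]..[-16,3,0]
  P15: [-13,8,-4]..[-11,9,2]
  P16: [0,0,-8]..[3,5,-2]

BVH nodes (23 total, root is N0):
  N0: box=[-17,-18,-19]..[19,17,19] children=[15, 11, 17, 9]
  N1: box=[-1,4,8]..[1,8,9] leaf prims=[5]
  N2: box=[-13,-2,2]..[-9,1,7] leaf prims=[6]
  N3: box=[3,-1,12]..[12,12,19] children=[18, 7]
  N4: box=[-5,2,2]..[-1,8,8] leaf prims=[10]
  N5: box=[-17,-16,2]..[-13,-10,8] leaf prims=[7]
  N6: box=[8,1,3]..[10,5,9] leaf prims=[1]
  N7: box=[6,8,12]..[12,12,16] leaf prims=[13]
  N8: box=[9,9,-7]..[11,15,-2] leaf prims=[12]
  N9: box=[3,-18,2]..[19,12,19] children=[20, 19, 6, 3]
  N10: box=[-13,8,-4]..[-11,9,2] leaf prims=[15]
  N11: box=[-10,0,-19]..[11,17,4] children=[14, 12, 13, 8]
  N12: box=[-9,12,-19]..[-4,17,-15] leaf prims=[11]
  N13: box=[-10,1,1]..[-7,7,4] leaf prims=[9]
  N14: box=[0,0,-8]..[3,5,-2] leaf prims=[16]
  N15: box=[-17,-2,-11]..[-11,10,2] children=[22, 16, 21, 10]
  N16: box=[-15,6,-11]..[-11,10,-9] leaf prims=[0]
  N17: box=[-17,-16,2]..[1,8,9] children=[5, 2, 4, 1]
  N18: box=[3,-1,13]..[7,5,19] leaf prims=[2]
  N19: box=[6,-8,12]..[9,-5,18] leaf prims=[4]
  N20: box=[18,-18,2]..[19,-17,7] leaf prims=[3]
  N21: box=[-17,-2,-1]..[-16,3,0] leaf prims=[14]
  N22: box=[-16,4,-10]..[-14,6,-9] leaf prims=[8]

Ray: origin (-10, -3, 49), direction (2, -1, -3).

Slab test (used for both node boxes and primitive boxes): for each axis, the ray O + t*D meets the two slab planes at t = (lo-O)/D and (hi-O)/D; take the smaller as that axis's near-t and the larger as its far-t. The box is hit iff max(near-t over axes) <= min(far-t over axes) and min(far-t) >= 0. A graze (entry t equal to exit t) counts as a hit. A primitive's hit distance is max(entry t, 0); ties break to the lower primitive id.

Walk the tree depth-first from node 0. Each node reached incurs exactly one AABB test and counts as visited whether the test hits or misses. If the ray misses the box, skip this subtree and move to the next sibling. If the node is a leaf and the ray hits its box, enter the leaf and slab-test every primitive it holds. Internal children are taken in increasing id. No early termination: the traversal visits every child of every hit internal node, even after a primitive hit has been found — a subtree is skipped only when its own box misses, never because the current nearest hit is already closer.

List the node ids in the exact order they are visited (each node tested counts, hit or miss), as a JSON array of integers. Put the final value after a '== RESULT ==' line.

Trace the traversal:
N0 x:[-7/2,29/2] y:[-20,15] z:[10,68/3] -> hit [10,29/2], descend [9, 11, 15, 17]
  N9 x:[13/2,29/2] y:[-15,15] z:[10,47/3] -> hit [10,29/2], descend [3, 6, 19, 20]
    N3 x:[13/2,11] y:[-15,-2] z:[10,37/3] -> miss, prune
    N6 x:[9,10] y:[-8,-4] z:[40/3,46/3] -> miss, prune
    N19 x:[8,19/2] y:[2,5] z:[31/3,37/3] -> miss, prune
    N20 x:[14,29/2] y:[14,15] z:[14,47/3] -> hit [14,29/2] leaf, test {P3@t=14}
  N11 x:[0,21/2] y:[-20,-3] z:[15,68/3] -> miss, prune
  N15 x:[-7/2,-1/2] y:[-13,-1] z:[47/3,20] -> miss, prune
  N17 x:[-7/2,11/2] y:[-11,13] z:[40/3,47/3] -> miss, prune

order=[0, 9, 3, 6, 19, 20, 11, 15, 17]  |boxes|=9  |leaves|=1  hit=P3

== RESULT ==
[0, 9, 3, 6, 19, 20, 11, 15, 17]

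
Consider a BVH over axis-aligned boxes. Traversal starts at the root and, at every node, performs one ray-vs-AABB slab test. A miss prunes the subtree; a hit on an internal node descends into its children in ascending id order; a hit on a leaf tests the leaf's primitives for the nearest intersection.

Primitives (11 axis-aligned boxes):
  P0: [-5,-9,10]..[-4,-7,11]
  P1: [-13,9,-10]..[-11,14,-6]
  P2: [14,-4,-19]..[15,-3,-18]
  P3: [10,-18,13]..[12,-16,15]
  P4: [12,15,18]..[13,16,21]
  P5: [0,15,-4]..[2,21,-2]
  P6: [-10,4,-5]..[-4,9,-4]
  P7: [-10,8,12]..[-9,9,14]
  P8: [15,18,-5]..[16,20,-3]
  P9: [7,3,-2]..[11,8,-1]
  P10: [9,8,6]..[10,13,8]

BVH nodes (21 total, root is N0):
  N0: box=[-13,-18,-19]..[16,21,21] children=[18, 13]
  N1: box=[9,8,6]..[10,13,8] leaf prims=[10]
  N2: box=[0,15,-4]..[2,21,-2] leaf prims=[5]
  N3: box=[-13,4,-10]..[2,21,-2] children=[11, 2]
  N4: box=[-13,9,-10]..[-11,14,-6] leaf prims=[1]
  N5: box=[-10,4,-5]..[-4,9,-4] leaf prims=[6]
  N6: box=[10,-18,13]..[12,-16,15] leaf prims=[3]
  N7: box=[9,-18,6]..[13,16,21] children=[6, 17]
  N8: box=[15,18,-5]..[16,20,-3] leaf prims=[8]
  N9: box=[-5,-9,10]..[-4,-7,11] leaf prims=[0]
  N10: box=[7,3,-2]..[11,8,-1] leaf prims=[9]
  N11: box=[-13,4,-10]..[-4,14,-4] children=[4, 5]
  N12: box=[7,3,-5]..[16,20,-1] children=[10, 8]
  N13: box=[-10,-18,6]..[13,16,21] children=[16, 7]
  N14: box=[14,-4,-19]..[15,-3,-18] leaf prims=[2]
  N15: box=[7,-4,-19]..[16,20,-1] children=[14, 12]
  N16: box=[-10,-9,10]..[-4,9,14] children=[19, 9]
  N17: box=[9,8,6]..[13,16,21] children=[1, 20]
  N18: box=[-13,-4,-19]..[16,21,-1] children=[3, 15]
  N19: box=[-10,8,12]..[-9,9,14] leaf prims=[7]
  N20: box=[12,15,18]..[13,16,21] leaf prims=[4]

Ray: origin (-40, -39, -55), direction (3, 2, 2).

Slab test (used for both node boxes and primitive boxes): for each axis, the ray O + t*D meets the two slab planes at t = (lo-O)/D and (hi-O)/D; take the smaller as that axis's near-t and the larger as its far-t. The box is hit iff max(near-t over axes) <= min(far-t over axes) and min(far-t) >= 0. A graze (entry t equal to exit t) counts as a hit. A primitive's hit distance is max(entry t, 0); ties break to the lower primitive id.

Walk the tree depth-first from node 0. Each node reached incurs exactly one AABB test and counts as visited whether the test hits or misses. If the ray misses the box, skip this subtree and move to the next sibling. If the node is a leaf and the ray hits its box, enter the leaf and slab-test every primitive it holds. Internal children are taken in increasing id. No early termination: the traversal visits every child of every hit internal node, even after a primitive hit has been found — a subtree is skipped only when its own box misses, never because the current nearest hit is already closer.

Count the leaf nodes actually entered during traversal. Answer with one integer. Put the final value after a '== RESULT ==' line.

Traverse from the root:
N0 x:[9,56/3] y:[21/2,30] z:[18,38] -> hit [18,56/3], descend [13, 18]
  N13 x:[10,53/3] y:[21/2,55/2] z:[61/2,38] -> miss, prune
  N18 x:[9,56/3] y:[35/2,30] z:[18,27] -> hit [18,56/3], descend [3, 15]
    N3 x:[9,14] y:[43/2,30] z:[45/2,53/2] -> miss, prune
    N15 x:[47/3,56/3] y:[35/2,59/2] z:[18,27] -> hit [18,56/3], descend [12, 14]
      N12 x:[47/3,56/3] y:[21,59/2] z:[25,27] -> miss, prune
      N14 x:[18,55/3] y:[35/2,18] z:[18,37/2] -> hit [18,18] leaf, test {P2@t=18}

7 AABB tests over nodes [0, 13, 18, 3, 15, 12, 14]; 1 leaf entered; closest P2.

== RESULT ==
1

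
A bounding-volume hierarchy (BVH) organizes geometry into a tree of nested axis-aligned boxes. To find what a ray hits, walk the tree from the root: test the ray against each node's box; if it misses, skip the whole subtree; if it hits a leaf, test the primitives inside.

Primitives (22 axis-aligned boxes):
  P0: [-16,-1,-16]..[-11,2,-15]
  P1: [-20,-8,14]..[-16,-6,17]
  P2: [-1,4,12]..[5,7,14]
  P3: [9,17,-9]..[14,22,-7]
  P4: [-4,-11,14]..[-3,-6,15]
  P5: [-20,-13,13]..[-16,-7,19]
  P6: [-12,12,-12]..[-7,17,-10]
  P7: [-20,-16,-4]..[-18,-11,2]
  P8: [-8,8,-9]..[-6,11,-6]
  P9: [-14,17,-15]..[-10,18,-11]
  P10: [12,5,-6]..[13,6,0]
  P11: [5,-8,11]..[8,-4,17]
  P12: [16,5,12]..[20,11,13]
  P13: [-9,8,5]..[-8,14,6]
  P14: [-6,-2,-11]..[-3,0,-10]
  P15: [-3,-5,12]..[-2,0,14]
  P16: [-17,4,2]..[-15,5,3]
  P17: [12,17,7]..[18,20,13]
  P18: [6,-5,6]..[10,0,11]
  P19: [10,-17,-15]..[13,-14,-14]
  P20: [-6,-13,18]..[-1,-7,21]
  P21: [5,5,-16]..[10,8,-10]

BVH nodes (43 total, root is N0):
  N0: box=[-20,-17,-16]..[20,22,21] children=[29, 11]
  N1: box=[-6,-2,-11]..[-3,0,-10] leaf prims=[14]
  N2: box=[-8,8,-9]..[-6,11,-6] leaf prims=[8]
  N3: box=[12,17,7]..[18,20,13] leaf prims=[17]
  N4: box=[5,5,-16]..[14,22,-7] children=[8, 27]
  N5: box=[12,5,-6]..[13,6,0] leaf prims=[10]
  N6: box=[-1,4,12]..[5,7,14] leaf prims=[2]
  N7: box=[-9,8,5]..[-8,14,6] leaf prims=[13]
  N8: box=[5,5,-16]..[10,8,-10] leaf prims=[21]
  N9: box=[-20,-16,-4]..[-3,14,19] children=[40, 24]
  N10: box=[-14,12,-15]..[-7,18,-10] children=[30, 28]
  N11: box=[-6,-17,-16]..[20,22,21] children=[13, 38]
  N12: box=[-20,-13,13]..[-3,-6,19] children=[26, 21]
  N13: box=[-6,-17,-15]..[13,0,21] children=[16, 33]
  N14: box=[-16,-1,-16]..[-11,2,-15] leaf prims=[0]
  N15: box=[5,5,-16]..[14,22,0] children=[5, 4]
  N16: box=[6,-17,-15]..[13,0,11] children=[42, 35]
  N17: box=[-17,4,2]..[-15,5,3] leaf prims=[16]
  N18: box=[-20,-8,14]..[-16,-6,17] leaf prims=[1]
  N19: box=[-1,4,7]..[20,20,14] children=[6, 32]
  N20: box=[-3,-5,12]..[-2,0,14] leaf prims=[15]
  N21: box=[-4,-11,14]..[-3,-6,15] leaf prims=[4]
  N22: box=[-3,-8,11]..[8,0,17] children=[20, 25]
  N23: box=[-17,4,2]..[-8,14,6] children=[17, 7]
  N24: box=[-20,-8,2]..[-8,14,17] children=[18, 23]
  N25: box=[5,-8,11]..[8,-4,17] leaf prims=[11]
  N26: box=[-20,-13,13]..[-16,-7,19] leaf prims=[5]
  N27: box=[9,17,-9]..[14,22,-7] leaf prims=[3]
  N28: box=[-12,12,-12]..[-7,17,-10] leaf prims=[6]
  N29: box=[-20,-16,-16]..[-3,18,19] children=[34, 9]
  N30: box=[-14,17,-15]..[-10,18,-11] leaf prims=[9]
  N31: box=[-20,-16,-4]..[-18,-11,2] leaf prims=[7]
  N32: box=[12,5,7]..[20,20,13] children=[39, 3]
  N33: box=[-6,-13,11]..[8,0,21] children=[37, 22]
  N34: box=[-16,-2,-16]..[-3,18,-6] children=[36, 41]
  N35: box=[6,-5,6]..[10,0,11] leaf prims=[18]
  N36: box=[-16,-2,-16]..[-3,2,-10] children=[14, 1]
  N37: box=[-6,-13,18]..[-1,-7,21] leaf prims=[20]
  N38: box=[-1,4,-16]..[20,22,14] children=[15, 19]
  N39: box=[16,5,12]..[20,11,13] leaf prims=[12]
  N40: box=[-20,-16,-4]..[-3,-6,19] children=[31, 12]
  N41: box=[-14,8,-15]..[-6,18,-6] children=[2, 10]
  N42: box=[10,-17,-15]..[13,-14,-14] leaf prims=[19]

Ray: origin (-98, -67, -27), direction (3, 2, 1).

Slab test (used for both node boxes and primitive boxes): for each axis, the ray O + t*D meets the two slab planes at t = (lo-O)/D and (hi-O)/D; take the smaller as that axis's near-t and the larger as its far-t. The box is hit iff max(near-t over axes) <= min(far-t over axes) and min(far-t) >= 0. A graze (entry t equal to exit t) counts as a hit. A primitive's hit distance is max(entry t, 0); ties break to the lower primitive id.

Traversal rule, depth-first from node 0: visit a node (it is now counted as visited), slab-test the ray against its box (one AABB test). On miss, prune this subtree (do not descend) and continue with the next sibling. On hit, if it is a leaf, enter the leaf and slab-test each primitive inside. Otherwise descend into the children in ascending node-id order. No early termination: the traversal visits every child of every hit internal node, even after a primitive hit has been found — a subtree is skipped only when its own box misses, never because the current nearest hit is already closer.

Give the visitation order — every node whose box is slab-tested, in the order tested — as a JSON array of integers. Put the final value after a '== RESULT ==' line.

Trace the traversal:
N0 x:[26,118/3] y:[25,89/2] z:[11,48] -> hit [26,118/3], descend [11, 29]
  N11 x:[92/3,118/3] y:[25,89/2] z:[11,48] -> hit [92/3,118/3], descend [13, 38]
    N13 x:[92/3,37] y:[25,67/2] z:[12,48] -> hit [92/3,67/2], descend [16, 33]
      N16 x:[104/3,37] y:[25,67/2] z:[12,38] -> miss, prune
      N33 x:[92/3,106/3] y:[27,67/2] z:[38,48] -> miss, prune
    N38 x:[97/3,118/3] y:[71/2,89/2] z:[11,41] -> hit [71/2,118/3], descend [15, 19]
      N15 x:[103/3,112/3] y:[36,89/2] z:[11,27] -> miss, prune
      N19 x:[97/3,118/3] y:[71/2,87/2] z:[34,41] -> hit [71/2,118/3], descend [6, 32]
        N6 x:[97/3,103/3] y:[71/2,37] z:[39,41] -> miss, prune
        N32 x:[110/3,118/3] y:[36,87/2] z:[34,40] -> hit [110/3,118/3], descend [3, 39]
          N3 x:[110/3,116/3] y:[42,87/2] z:[34,40] -> miss, prune
          N39 x:[38,118/3] y:[36,39] z:[39,40] -> hit [39,39] leaf, test {P12@t=39}
  N29 x:[26,95/3] y:[51/2,85/2] z:[11,46] -> hit [26,95/3], descend [9, 34]
    N9 x:[26,95/3] y:[51/2,81/2] z:[23,46] -> hit [26,95/3], descend [24, 40]
      N24 x:[26,30] y:[59/2,81/2] z:[29,44] -> hit [59/2,30], descend [18, 23]
        N18 x:[26,82/3] y:[59/2,61/2] z:[41,44] -> miss, prune
        N23 x:[27,30] y:[71/2,81/2] z:[29,33] -> miss, prune
      N40 x:[26,95/3] y:[51/2,61/2] z:[23,46] -> hit [26,61/2], descend [12, 31]
        N12 x:[26,95/3] y:[27,61/2] z:[40,46] -> miss, prune
        N31 x:[26,80/3] y:[51/2,28] z:[23,29] -> hit [26,80/3] leaf, test {P7@t=26}
    N34 x:[82/3,95/3] y:[65/2,85/2] z:[11,21] -> miss, prune

Summary -> nodes [0, 11, 13, 16, 33, 38, 15, 19, 6, 32, 3, 39, 29, 9, 24, 18, 23, 40, 12, 31, 34]; box-tests=21; leaf-entries=2; first=P7

== RESULT ==
[0, 11, 13, 16, 33, 38, 15, 19, 6, 32, 3, 39, 29, 9, 24, 18, 23, 40, 12, 31, 34]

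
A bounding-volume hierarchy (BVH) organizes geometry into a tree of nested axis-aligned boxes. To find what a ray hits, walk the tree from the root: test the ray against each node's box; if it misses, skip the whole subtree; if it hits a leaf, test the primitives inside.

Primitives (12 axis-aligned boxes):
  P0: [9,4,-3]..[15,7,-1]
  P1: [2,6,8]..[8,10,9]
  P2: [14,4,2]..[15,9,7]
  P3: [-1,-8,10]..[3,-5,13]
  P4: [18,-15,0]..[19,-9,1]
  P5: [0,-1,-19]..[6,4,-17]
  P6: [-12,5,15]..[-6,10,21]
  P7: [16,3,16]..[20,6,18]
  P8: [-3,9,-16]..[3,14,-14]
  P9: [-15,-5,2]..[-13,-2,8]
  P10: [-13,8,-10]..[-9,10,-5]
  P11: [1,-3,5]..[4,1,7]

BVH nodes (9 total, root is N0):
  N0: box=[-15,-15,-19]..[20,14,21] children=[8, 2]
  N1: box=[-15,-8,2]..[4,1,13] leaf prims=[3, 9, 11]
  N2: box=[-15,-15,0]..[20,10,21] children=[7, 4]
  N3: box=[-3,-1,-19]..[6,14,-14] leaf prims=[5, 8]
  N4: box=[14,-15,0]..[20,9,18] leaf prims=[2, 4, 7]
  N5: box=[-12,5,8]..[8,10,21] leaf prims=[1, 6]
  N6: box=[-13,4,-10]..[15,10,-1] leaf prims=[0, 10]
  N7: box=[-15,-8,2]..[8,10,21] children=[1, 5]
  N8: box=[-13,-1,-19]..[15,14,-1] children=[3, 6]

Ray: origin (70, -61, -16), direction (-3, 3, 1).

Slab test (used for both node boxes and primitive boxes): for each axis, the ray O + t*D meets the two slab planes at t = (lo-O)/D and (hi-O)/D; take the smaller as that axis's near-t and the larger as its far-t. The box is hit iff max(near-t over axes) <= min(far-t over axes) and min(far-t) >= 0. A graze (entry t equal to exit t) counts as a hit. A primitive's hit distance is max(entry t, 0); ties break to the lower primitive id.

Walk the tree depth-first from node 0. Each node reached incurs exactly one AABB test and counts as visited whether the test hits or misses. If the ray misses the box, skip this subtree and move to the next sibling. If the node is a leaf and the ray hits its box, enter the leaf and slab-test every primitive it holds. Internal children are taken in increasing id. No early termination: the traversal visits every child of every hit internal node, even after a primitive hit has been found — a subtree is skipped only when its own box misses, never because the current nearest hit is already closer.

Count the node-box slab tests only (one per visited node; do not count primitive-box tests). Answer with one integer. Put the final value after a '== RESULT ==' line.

Trace the traversal:
N0 x:[50/3,85/3] y:[46/3,25] z:[-3,37] -> hit [50/3,25], descend [2, 8]
  N2 x:[50/3,85/3] y:[46/3,71/3] z:[16,37] -> hit [50/3,71/3], descend [4, 7]
    N4 x:[50/3,56/3] y:[46/3,70/3] z:[16,34] -> hit [50/3,56/3] leaf, test {P2(miss), P4@t=17, P7(miss)}
    N7 x:[62/3,85/3] y:[53/3,71/3] z:[18,37] -> hit [62/3,71/3], descend [1, 5]
      N1 x:[22,85/3] y:[53/3,62/3] z:[18,29] -> miss, prune
      N5 x:[62/3,82/3] y:[22,71/3] z:[24,37] -> miss, prune
  N8 x:[55/3,83/3] y:[20,25] z:[-3,15] -> miss, prune

7 AABB tests over nodes [0, 2, 4, 7, 1, 5, 8]; 1 leaf entered; closest P4.

== RESULT ==
7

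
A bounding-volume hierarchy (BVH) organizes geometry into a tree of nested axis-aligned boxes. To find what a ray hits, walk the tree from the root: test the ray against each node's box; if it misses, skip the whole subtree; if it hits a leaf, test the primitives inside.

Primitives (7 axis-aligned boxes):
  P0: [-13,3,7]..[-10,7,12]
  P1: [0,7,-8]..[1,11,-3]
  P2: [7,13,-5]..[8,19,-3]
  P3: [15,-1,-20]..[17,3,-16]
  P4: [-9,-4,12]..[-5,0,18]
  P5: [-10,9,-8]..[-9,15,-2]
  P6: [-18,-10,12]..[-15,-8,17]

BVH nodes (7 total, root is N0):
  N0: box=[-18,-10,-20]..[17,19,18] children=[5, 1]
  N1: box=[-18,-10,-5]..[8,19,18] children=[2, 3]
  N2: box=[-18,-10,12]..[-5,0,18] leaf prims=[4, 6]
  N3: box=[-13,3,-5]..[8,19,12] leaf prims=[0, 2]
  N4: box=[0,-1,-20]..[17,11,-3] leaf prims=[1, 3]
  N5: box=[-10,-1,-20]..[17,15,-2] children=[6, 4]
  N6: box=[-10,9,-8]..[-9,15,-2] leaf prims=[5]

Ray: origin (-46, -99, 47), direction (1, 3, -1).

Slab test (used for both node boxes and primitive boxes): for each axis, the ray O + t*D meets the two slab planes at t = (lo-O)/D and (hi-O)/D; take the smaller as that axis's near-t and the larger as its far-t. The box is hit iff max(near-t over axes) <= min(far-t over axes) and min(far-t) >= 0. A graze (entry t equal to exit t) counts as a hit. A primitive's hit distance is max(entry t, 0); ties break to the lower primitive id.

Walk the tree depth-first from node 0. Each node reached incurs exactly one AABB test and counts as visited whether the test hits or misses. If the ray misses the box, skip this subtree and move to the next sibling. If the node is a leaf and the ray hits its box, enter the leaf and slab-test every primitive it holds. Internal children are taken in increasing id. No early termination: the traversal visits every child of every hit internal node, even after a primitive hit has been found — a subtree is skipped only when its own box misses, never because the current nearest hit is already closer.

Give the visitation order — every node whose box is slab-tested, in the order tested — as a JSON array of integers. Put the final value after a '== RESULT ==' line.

Trace the traversal:
N0 x:[28,63] y:[89/3,118/3] z:[29,67] -> hit [89/3,118/3], descend [1, 5]
  N1 x:[28,54] y:[89/3,118/3] z:[29,52] -> hit [89/3,118/3], descend [2, 3]
    N2 x:[28,41] y:[89/3,33] z:[29,35] -> hit [89/3,33] leaf, test {P4(miss), P6@t=30}
    N3 x:[33,54] y:[34,118/3] z:[35,52] -> hit [35,118/3] leaf, test {P0@t=35, P2(miss)}
  N5 x:[36,63] y:[98/3,38] z:[49,67] -> miss, prune

Summary -> nodes [0, 1, 2, 3, 5]; box-tests=5; leaf-entries=2; first=P6

== RESULT ==
[0, 1, 2, 3, 5]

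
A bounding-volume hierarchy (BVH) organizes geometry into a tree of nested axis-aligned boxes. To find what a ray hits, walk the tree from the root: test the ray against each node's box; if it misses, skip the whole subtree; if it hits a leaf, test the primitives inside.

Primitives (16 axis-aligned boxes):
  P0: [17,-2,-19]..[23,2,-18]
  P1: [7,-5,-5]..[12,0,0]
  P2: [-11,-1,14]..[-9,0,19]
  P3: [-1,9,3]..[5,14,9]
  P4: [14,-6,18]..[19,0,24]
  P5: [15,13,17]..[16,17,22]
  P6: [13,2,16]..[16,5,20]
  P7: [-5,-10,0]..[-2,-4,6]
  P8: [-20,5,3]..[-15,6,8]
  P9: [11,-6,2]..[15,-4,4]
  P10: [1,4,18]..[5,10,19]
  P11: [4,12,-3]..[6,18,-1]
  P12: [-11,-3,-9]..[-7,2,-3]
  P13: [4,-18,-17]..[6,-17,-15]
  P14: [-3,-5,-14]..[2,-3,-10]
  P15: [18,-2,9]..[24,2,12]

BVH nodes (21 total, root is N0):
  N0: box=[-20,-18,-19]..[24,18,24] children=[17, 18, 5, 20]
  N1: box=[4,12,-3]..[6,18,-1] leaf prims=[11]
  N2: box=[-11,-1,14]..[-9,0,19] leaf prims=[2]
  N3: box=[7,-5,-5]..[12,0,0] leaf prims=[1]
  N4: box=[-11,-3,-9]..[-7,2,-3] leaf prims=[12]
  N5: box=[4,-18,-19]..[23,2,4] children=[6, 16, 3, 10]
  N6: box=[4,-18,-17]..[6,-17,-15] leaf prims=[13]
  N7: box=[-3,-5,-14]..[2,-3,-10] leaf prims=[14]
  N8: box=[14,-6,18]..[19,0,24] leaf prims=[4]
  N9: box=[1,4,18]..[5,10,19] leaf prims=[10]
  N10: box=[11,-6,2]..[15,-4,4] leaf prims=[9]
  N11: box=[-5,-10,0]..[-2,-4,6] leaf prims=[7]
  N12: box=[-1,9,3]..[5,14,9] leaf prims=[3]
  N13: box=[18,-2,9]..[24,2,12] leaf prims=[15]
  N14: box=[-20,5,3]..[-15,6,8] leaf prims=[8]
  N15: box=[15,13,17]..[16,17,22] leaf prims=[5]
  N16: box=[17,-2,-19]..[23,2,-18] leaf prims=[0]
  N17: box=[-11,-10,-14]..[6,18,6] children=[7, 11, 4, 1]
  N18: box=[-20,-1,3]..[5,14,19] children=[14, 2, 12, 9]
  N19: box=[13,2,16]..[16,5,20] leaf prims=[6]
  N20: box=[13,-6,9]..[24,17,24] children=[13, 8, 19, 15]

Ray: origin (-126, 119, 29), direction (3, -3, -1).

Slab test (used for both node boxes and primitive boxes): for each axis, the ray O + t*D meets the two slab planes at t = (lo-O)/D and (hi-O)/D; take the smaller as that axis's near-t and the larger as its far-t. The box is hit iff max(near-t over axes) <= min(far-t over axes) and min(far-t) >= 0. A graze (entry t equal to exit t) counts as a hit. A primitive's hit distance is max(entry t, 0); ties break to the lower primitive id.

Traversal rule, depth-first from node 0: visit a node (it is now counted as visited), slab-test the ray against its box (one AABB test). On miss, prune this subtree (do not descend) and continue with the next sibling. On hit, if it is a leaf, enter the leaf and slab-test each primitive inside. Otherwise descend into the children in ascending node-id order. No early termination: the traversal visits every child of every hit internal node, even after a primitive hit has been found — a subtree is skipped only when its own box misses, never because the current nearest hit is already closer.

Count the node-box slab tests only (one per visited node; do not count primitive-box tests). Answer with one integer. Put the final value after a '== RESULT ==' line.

Trace the traversal:
N0 x:[106/3,50] y:[101/3,137/3] z:[5,48] -> hit [106/3,137/3], descend [5, 17, 18, 20]
  N5 x:[130/3,149/3] y:[39,137/3] z:[25,48] -> hit [130/3,137/3], descend [3, 6, 10, 16]
    N3 x:[133/3,46] y:[119/3,124/3] z:[29,34] -> miss, prune
    N6 x:[130/3,44] y:[136/3,137/3] z:[44,46] -> miss, prune
    N10 x:[137/3,47] y:[41,125/3] z:[25,27] -> miss, prune
    N16 x:[143/3,149/3] y:[39,121/3] z:[47,48] -> miss, prune
  N17 x:[115/3,44] y:[101/3,43] z:[23,43] -> hit [115/3,43], descend [1, 4, 7, 11]
    N1 x:[130/3,44] y:[101/3,107/3] z:[30,32] -> miss, prune
    N4 x:[115/3,119/3] y:[39,122/3] z:[32,38] -> miss, prune
    N7 x:[41,128/3] y:[122/3,124/3] z:[39,43] -> hit [41,124/3] leaf, test {P14@t=41}
    N11 x:[121/3,124/3] y:[41,43] z:[23,29] -> miss, prune
  N18 x:[106/3,131/3] y:[35,40] z:[10,26] -> miss, prune
  N20 x:[139/3,50] y:[34,125/3] z:[5,20] -> miss, prune

13 AABB tests over nodes [0, 5, 3, 6, 10, 16, 17, 1, 4, 7, 11, 18, 20]; 1 leaf entered; closest P14.

== RESULT ==
13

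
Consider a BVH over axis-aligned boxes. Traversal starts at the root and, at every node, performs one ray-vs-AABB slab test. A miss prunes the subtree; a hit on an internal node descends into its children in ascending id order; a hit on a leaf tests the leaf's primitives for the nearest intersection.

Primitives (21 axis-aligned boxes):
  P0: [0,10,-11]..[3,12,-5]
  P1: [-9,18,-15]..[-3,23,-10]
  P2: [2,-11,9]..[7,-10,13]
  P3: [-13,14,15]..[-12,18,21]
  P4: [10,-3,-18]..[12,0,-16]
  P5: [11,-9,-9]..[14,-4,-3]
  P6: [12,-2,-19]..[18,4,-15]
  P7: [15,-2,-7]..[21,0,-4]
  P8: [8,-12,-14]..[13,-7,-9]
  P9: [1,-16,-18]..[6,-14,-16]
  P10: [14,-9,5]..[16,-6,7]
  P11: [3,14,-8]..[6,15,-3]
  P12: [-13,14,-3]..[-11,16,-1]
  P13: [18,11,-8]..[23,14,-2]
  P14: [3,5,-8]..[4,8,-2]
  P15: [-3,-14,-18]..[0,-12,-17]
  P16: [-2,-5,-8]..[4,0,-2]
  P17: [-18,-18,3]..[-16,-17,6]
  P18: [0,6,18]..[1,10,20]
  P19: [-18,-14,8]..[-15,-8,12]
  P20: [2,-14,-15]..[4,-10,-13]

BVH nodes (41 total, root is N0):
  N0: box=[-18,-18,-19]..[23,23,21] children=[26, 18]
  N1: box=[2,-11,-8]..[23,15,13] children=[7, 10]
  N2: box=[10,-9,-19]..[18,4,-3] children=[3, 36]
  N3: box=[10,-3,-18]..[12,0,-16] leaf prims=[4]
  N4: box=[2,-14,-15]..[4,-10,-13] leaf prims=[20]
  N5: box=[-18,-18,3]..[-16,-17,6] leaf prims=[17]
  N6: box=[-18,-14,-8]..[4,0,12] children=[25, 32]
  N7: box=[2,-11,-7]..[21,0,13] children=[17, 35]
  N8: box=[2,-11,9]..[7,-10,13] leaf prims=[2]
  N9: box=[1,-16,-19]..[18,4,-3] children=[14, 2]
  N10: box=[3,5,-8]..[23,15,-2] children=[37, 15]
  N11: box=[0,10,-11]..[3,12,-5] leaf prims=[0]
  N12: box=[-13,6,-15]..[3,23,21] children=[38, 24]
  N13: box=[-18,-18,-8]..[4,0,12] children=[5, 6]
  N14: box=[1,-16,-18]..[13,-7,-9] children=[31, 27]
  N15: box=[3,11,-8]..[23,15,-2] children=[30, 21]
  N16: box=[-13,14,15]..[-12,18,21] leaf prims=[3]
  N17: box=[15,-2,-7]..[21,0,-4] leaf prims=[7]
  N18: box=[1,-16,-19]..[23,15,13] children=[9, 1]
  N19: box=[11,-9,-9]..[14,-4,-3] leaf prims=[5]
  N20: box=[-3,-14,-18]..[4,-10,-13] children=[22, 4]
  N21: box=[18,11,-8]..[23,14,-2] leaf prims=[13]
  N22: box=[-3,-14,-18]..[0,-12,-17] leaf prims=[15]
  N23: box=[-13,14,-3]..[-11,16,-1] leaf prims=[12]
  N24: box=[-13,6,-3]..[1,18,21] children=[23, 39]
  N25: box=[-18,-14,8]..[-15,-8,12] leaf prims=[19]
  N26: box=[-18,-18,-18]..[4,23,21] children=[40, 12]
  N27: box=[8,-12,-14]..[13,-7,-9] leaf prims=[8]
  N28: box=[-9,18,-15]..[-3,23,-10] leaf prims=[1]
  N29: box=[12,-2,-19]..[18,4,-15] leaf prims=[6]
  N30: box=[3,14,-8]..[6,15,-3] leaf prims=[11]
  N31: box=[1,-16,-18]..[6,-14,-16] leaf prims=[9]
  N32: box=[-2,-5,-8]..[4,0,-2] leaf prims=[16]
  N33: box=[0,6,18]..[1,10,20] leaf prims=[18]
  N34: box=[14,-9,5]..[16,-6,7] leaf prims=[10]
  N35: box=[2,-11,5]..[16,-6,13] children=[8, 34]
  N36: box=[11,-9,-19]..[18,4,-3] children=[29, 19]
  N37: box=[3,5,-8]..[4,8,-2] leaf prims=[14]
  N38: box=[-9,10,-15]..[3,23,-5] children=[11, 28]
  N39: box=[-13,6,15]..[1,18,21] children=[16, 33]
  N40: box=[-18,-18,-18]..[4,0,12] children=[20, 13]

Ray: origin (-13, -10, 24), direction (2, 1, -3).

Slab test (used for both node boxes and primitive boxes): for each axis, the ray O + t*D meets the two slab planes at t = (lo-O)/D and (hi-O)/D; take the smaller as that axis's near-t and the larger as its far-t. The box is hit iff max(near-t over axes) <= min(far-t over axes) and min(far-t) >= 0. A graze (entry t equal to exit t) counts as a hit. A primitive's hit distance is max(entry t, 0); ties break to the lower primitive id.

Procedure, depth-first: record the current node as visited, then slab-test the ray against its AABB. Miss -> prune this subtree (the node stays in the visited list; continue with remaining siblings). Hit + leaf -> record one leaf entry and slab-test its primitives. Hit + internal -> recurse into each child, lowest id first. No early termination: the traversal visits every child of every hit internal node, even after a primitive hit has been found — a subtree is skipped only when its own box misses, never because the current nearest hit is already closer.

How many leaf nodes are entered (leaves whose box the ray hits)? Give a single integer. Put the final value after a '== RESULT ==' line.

Trace the traversal:
N0 x:[-5/2,18] y:[-8,33] z:[1,43/3] -> hit [1,43/3], descend [18, 26]
  N18 x:[7,18] y:[-6,25] z:[11/3,43/3] -> hit [7,43/3], descend [1, 9]
    N1 x:[15/2,18] y:[-1,25] z:[11/3,32/3] -> hit [15/2,32/3], descend [7, 10]
      N7 x:[15/2,17] y:[-1,10] z:[11/3,31/3] -> hit [15/2,10], descend [17, 35]
        N17 x:[14,17] y:[8,10] z:[28/3,31/3] -> miss, prune
        N35 x:[15/2,29/2] y:[-1,4] z:[11/3,19/3] -> miss, prune
      N10 x:[8,18] y:[15,25] z:[26/3,32/3] -> miss, prune
    N9 x:[7,31/2] y:[-6,14] z:[9,43/3] -> hit [9,14], descend [2, 14]
      N2 x:[23/2,31/2] y:[1,14] z:[9,43/3] -> hit [23/2,14], descend [3, 36]
        N3 x:[23/2,25/2] y:[7,10] z:[40/3,14] -> miss, prune
        N36 x:[12,31/2] y:[1,14] z:[9,43/3] -> hit [12,14], descend [19, 29]
          N19 x:[12,27/2] y:[1,6] z:[9,11] -> miss, prune
          N29 x:[25/2,31/2] y:[8,14] z:[13,43/3] -> hit [13,14] leaf, test {P6@t=13}
      N14 x:[7,13] y:[-6,3] z:[11,14] -> miss, prune
  N26 x:[-5/2,17/2] y:[-8,33] z:[1,14] -> hit [1,17/2], descend [12, 40]
    N12 x:[0,8] y:[16,33] z:[1,13] -> miss, prune
    N40 x:[-5/2,17/2] y:[-8,10] z:[4,14] -> hit [4,17/2], descend [13, 20]
      N13 x:[-5/2,17/2] y:[-8,10] z:[4,32/3] -> hit [4,17/2], descend [5, 6]
        N5 x:[-5/2,-3/2] y:[-8,-7] z:[6,7] -> miss, prune
        N6 x:[-5/2,17/2] y:[-4,10] z:[4,32/3] -> hit [4,17/2], descend [25, 32]
          N25 x:[-5/2,-1] y:[-4,2] z:[4,16/3] -> miss, prune
          N32 x:[11/2,17/2] y:[5,10] z:[26/3,32/3] -> miss, prune
      N20 x:[5,17/2] y:[-4,0] z:[37/3,14] -> miss, prune

Summary -> nodes [0, 18, 1, 7, 17, 35, 10, 9, 2, 3, 36, 19, 29, 14, 26, 12, 40, 13, 5, 6, 25, 32, 20]; box-tests=23; leaf-entries=1; first=P6

== RESULT ==
1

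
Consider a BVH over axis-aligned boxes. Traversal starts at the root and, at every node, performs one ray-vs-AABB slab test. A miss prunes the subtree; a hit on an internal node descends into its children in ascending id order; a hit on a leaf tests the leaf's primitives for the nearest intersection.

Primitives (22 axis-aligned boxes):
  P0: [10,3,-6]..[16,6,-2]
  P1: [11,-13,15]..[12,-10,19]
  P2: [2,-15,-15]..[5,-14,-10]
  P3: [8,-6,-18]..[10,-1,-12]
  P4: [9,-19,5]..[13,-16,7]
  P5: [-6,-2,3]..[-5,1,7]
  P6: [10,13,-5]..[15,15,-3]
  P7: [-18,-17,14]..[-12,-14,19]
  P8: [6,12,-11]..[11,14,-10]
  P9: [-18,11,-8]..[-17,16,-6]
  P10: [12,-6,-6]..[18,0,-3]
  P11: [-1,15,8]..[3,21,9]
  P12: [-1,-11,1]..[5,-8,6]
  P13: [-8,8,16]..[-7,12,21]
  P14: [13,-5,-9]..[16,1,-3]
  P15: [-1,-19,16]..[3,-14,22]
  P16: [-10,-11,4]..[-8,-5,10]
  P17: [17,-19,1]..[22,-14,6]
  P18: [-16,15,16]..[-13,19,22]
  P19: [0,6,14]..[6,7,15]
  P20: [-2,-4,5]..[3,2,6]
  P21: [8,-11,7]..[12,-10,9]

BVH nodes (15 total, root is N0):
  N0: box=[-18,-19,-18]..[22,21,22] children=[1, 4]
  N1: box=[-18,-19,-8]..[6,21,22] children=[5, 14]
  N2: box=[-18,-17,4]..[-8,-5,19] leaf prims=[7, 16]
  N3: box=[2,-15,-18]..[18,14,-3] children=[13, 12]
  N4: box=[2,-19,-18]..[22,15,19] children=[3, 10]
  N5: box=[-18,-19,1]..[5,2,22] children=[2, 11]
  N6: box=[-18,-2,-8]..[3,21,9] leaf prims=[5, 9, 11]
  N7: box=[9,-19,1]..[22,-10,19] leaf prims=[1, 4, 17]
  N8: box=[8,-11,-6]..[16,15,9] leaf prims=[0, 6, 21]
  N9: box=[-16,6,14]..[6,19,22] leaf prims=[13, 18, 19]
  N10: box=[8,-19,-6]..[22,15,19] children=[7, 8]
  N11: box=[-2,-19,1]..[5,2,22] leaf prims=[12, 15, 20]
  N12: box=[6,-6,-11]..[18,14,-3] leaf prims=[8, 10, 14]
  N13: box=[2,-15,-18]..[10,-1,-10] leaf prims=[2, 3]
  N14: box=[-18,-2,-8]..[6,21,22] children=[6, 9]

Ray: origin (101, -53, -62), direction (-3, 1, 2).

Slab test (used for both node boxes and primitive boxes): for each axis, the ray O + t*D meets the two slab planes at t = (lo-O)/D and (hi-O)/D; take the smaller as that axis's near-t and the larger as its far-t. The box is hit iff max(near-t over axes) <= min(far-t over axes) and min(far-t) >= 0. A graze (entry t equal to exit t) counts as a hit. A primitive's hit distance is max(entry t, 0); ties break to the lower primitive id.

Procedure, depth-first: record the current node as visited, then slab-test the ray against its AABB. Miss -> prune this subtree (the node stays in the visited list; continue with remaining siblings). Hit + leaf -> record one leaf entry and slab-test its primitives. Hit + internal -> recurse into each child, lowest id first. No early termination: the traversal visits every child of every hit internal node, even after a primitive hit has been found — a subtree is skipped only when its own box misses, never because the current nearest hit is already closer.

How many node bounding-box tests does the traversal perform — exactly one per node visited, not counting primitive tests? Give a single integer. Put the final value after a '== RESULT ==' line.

Trace the traversal:
N0 x:[79/3,119/3] y:[34,74] z:[22,42] -> hit [34,119/3], descend [1, 4]
  N1 x:[95/3,119/3] y:[34,74] z:[27,42] -> hit [34,119/3], descend [5, 14]
    N5 x:[32,119/3] y:[34,55] z:[63/2,42] -> hit [34,119/3], descend [2, 11]
      N2 x:[109/3,119/3] y:[36,48] z:[33,81/2] -> hit [109/3,119/3] leaf, test {P7@t=38, P16(miss)}
      N11 x:[32,103/3] y:[34,55] z:[63/2,42] -> hit [34,103/3] leaf, test {P12(miss), P15(miss), P20(miss)}
    N14 x:[95/3,119/3] y:[51,74] z:[27,42] -> miss, prune
  N4 x:[79/3,33] y:[34,68] z:[22,81/2] -> miss, prune

Visited [0, 1, 5, 2, 11, 14, 4]. Tests: 7 box, 2 leaf. Nearest: P7.

== RESULT ==
7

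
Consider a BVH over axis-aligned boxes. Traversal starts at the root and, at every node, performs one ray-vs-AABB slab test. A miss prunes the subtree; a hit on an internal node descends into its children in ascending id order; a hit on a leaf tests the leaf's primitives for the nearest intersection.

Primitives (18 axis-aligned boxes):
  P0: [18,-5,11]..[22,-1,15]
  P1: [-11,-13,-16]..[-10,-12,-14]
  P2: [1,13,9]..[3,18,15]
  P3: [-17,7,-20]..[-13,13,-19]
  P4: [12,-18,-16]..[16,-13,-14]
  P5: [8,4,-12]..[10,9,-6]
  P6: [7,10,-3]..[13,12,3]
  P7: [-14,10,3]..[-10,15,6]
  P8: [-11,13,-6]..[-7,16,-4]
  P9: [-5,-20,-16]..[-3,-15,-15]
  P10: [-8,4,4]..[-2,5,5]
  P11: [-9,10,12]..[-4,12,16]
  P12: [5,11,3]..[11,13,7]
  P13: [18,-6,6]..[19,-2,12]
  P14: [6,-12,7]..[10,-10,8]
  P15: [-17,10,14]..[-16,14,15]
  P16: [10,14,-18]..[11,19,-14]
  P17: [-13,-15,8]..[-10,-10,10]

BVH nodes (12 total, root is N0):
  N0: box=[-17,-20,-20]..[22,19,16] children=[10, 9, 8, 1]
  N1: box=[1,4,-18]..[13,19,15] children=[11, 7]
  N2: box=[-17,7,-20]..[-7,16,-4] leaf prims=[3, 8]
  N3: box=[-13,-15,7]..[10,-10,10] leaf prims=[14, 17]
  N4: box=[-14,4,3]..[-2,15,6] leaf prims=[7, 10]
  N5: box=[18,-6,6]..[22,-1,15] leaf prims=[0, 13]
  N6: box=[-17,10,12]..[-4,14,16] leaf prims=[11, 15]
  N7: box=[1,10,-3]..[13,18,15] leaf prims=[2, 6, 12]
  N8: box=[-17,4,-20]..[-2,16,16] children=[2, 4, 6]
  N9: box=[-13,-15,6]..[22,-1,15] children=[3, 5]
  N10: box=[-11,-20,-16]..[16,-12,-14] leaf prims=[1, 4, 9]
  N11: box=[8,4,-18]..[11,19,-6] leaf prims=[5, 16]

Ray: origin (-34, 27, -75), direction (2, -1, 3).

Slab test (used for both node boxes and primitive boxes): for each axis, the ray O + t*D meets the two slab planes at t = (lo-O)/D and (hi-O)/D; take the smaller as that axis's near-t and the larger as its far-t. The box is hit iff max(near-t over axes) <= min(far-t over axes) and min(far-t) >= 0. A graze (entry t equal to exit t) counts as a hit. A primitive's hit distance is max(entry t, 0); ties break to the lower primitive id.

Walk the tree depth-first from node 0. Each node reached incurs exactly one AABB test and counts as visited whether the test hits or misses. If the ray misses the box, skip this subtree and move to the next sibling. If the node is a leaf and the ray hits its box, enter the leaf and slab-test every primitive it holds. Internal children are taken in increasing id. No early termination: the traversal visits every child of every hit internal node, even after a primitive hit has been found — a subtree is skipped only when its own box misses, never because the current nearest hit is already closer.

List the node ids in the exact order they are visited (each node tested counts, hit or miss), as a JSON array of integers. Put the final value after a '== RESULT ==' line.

Traverse from the root:
N0 x:[17/2,28] y:[8,47] z:[55/3,91/3] -> hit [55/3,28], descend [1, 8, 9, 10]
  N1 x:[35/2,47/2] y:[8,23] z:[19,30] -> hit [19,23], descend [7, 11]
    N7 x:[35/2,47/2] y:[9,17] z:[24,30] -> miss, prune
    N11 x:[21,45/2] y:[8,23] z:[19,23] -> hit [21,45/2] leaf, test {P5@t=21, P16(miss)}
  N8 x:[17/2,16] y:[11,23] z:[55/3,91/3] -> miss, prune
  N9 x:[21/2,28] y:[28,42] z:[27,30] -> hit [28,28], descend [3, 5]
    N3 x:[21/2,22] y:[37,42] z:[82/3,85/3] -> miss, prune
    N5 x:[26,28] y:[28,33] z:[27,30] -> hit [28,28] leaf, test {P0(miss), P13(miss)}
  N10 x:[23/2,25] y:[39,47] z:[59/3,61/3] -> miss, prune

order=[0, 1, 7, 11, 8, 9, 3, 5, 10]  |boxes|=9  |leaves|=2  hit=P5

== RESULT ==
[0, 1, 7, 11, 8, 9, 3, 5, 10]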